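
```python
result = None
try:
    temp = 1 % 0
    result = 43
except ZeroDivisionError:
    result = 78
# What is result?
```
78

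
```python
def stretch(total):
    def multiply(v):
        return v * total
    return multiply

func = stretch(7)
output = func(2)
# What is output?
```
14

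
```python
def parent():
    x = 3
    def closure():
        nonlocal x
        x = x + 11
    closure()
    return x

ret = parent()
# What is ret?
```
14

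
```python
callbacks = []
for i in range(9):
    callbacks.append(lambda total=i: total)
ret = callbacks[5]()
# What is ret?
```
5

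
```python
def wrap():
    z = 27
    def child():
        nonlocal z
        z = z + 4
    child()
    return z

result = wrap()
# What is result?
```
31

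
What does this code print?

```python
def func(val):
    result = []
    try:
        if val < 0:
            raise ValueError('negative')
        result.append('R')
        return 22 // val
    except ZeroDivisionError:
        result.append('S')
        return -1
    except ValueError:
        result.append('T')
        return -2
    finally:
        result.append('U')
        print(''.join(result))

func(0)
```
RSU

val=0 causes ZeroDivisionError, caught, finally prints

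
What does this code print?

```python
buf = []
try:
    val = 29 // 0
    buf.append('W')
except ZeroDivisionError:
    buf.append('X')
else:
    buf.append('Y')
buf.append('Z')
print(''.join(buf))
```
XZ

else block skipped when exception is caught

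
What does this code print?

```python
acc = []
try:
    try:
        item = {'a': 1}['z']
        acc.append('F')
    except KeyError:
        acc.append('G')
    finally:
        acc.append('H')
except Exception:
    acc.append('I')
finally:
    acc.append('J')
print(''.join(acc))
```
GHJ

Both finally blocks run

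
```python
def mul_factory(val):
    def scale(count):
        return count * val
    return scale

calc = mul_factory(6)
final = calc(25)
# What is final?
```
150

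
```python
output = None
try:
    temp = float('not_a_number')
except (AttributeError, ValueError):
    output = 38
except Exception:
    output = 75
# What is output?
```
38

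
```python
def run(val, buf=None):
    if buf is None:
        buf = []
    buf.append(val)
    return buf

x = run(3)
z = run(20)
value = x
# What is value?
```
[3]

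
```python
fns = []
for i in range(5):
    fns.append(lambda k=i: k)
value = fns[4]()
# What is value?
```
4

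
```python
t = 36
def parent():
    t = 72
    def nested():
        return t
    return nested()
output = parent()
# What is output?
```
72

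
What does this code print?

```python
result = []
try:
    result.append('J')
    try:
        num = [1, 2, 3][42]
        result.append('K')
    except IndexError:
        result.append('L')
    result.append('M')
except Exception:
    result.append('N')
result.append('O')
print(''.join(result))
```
JLMO

Inner exception caught by inner handler, outer continues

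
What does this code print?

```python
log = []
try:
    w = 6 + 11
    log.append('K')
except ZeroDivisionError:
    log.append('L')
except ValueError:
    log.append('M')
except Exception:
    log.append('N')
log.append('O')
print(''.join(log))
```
KO

No exception, try block completes normally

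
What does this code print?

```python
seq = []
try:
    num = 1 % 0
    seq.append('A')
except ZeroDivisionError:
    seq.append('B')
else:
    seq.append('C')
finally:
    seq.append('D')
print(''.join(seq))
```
BD

Exception: except runs, else skipped, finally runs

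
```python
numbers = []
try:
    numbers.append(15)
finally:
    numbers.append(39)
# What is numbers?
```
[15, 39]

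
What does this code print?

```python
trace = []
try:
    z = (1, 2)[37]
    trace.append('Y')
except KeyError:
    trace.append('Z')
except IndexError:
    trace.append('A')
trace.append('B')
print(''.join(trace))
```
AB

IndexError is caught by its specific handler, not KeyError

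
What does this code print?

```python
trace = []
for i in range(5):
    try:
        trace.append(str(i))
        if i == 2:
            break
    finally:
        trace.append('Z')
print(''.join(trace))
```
0Z1Z2Z

finally runs even when breaking out of loop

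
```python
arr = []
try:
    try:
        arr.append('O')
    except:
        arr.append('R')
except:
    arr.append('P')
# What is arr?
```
['O']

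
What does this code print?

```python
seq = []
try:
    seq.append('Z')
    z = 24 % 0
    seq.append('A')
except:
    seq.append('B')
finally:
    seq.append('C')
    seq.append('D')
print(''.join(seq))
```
ZBCD

Code before exception runs, then except, then all of finally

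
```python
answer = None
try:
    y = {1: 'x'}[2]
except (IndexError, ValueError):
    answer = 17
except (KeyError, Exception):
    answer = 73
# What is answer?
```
73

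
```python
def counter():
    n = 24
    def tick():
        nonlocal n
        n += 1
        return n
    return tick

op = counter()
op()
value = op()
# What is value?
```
26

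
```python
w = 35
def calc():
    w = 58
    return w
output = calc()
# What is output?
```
58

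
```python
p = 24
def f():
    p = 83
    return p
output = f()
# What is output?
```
83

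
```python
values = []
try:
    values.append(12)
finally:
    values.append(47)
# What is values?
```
[12, 47]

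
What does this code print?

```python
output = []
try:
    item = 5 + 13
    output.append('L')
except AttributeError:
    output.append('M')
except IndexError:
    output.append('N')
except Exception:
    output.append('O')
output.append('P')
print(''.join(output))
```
LP

No exception, try block completes normally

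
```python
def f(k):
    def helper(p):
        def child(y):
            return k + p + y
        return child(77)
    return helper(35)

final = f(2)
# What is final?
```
114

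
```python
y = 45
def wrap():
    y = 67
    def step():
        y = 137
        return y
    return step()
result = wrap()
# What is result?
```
137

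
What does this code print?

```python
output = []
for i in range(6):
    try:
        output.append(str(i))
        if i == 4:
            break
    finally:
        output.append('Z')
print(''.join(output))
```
0Z1Z2Z3Z4Z

finally runs even when breaking out of loop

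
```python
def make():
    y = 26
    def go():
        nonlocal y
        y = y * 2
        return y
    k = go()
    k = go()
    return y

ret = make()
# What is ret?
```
104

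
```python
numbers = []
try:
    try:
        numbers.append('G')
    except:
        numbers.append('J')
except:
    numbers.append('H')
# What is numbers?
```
['G']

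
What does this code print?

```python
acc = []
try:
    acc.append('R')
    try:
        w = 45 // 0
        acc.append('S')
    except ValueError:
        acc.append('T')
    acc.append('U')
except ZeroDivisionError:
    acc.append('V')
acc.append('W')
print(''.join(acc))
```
RVW

Inner handler doesn't match, propagates to outer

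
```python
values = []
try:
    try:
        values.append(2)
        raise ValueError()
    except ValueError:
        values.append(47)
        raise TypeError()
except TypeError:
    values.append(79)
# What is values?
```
[2, 47, 79]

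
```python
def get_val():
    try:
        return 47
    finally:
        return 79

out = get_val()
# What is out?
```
79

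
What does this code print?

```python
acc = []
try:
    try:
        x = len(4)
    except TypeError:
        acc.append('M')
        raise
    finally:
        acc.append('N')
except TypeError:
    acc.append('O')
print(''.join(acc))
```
MNO

finally runs before re-raised exception propagates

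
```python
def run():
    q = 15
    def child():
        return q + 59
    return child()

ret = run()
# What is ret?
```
74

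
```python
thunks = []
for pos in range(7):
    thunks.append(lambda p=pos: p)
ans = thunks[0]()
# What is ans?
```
0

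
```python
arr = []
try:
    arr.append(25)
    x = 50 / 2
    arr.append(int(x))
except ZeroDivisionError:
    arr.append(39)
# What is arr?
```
[25, 25]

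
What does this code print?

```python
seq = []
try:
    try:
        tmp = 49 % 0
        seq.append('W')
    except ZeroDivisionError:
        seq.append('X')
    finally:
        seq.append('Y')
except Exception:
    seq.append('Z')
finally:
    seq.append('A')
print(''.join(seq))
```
XYA

Both finally blocks run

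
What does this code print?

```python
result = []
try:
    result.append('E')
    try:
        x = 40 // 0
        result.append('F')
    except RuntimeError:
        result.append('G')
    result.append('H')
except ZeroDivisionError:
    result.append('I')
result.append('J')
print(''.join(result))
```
EIJ

Inner handler doesn't match, propagates to outer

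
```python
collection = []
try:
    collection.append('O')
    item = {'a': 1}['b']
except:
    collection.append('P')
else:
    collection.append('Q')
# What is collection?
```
['O', 'P']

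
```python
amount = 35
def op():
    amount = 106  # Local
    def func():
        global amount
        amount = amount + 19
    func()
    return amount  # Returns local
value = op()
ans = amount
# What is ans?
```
54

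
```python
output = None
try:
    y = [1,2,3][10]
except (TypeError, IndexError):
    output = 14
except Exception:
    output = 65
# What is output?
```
14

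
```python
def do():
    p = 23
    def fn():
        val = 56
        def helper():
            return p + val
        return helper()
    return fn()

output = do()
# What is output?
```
79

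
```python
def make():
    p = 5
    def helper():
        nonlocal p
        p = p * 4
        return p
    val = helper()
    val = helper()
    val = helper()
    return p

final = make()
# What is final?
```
320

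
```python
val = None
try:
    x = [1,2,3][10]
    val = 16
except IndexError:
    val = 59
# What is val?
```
59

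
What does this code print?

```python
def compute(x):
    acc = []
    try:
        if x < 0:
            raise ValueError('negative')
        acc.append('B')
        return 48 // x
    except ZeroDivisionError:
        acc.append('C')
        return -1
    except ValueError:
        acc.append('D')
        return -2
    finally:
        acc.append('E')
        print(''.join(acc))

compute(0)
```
BCE

x=0 causes ZeroDivisionError, caught, finally prints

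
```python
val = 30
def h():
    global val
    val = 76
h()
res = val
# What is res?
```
76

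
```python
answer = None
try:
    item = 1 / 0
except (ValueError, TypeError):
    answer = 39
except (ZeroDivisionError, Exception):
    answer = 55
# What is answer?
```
55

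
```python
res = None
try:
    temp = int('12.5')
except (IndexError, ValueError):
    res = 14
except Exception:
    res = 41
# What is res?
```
14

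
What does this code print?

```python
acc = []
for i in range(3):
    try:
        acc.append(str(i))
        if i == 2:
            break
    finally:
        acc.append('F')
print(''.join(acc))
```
0F1F2F

finally runs even when breaking out of loop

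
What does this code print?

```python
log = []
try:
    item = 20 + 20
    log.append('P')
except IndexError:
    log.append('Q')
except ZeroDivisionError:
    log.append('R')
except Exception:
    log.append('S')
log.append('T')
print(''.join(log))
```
PT

No exception, try block completes normally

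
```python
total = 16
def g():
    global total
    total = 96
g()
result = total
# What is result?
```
96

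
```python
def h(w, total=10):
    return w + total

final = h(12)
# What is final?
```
22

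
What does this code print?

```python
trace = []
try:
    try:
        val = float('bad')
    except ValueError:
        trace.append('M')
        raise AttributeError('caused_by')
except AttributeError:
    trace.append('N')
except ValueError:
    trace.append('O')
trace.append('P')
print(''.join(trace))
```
MNP

AttributeError raised and caught, original ValueError not re-raised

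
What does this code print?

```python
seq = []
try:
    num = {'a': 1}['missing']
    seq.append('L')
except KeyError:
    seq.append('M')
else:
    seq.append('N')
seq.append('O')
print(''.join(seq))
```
MO

else block skipped when exception is caught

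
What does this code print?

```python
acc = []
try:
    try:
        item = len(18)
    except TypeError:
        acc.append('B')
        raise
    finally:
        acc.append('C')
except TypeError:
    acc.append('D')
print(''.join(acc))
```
BCD

finally runs before re-raised exception propagates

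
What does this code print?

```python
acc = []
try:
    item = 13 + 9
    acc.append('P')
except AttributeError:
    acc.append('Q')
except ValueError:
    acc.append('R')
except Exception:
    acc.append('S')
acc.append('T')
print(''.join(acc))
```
PT

No exception, try block completes normally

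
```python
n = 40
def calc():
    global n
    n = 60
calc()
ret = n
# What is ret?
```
60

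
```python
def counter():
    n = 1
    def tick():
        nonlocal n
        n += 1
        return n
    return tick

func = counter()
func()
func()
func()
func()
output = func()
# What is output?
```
6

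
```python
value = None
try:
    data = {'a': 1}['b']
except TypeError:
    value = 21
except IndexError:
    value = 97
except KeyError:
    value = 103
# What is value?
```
103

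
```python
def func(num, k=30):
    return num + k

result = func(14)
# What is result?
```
44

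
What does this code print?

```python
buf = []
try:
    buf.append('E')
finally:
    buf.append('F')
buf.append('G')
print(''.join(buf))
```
EFG

try/finally without except, no exception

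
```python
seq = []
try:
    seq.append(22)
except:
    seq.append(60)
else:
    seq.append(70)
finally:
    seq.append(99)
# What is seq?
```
[22, 70, 99]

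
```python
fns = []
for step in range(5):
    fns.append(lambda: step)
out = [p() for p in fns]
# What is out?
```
[4, 4, 4, 4, 4]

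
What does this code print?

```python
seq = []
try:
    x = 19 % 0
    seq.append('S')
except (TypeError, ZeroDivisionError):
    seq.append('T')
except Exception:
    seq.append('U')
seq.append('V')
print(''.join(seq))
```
TV

ZeroDivisionError matches tuple containing it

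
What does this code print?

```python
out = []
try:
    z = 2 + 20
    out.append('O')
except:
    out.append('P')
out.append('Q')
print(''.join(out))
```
OQ

No exception, try block completes normally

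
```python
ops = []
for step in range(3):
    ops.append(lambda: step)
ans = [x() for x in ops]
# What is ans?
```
[2, 2, 2]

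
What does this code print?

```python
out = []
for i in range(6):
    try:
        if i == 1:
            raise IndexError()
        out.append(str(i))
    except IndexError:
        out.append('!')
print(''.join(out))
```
0!2345

Exception on i=1 caught, loop continues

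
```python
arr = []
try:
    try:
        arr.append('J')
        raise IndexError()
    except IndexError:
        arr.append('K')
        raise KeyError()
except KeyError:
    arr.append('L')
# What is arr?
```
['J', 'K', 'L']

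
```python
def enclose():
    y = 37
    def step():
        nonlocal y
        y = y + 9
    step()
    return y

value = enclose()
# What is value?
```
46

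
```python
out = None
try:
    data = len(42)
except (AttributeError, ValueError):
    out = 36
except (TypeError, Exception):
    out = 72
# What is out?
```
72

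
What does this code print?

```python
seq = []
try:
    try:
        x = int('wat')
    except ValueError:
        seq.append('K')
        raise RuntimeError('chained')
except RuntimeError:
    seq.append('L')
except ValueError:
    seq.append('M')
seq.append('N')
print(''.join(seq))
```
KLN

RuntimeError raised and caught, original ValueError not re-raised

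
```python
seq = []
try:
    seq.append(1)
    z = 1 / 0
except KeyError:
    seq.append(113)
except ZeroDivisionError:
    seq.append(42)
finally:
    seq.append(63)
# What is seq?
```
[1, 42, 63]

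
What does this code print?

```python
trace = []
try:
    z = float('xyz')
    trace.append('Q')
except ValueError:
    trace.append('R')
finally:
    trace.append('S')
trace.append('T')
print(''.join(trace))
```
RST

finally always runs, even after exception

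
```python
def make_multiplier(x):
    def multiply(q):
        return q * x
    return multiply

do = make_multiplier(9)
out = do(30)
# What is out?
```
270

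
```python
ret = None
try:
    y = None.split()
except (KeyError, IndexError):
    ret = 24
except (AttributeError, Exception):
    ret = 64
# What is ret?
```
64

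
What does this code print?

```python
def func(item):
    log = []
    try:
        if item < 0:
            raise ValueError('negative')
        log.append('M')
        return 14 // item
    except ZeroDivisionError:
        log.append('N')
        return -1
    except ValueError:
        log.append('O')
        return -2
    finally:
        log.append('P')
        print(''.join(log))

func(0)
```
MNP

item=0 causes ZeroDivisionError, caught, finally prints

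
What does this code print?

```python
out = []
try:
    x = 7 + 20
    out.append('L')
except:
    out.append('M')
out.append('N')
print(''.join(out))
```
LN

No exception, try block completes normally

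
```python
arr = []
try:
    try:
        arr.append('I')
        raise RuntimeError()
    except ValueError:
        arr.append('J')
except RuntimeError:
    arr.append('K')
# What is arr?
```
['I', 'K']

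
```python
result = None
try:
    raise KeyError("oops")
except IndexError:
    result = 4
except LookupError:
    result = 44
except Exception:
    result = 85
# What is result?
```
44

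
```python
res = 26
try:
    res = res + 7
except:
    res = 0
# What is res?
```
33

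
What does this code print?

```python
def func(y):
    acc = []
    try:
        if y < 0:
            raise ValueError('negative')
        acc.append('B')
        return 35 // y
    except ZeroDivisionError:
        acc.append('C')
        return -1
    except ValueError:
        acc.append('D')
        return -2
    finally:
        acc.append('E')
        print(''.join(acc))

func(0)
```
BCE

y=0 causes ZeroDivisionError, caught, finally prints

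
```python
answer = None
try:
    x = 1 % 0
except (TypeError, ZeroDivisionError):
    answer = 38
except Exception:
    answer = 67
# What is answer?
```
38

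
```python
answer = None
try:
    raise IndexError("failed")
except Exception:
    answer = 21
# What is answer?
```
21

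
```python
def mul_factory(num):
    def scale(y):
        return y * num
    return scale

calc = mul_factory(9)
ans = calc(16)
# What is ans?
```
144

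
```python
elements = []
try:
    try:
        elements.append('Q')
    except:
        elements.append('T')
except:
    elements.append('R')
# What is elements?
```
['Q']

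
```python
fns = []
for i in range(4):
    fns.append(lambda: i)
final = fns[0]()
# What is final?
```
3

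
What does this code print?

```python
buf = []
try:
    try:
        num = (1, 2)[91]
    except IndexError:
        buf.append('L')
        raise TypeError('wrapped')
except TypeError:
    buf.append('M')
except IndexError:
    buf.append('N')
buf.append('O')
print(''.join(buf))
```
LMO

TypeError raised and caught, original IndexError not re-raised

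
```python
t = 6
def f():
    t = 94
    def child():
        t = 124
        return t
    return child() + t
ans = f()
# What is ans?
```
218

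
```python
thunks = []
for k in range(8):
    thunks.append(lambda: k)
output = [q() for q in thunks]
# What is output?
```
[7, 7, 7, 7, 7, 7, 7, 7]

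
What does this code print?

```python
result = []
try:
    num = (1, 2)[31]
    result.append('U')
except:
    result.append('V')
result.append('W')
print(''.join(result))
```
VW

Exception raised in try, caught by bare except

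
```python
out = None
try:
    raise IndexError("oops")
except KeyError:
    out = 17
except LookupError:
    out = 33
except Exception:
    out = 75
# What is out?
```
33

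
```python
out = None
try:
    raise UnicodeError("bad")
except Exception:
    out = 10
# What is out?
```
10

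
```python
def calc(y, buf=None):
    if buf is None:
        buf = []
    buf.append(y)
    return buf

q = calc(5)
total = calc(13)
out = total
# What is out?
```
[13]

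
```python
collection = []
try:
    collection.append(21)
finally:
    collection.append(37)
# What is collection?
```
[21, 37]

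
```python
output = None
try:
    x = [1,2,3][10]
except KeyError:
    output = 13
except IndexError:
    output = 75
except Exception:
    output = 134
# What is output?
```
75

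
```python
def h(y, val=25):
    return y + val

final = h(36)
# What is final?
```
61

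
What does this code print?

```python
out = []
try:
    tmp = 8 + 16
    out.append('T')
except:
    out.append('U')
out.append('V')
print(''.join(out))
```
TV

No exception, try block completes normally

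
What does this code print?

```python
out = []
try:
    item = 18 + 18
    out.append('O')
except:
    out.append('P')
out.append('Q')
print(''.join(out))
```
OQ

No exception, try block completes normally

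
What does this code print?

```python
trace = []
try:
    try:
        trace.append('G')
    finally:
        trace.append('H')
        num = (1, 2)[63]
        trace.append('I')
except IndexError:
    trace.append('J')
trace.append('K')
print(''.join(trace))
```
GHJK

Exception in inner finally caught by outer except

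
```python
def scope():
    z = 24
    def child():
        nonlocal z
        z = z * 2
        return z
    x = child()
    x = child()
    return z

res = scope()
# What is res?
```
96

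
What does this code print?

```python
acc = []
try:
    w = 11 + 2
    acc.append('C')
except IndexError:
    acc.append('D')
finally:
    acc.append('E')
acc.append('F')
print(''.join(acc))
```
CEF

finally runs after normal execution too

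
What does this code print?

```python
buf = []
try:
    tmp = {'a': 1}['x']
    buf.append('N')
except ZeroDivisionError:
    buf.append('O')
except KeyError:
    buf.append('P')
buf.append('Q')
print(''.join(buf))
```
PQ

KeyError is caught by its specific handler, not ZeroDivisionError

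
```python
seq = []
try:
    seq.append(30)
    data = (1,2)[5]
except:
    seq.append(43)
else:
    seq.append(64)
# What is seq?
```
[30, 43]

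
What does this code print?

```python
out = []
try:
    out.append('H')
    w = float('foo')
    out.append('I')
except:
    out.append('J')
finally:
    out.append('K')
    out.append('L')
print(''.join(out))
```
HJKL

Code before exception runs, then except, then all of finally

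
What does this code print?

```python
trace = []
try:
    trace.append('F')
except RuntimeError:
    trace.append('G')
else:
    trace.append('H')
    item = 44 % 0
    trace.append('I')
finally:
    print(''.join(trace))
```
FH

Try succeeds, else appends 'H', ZeroDivisionError in else is uncaught, finally prints before exception propagates ('I' never appended)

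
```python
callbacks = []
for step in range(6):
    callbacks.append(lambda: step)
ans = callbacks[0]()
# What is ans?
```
5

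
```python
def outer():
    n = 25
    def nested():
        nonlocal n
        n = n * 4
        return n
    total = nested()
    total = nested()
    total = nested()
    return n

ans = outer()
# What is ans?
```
1600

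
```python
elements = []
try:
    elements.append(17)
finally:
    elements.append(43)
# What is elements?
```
[17, 43]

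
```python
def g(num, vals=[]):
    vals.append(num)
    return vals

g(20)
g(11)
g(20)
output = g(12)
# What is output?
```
[20, 11, 20, 12]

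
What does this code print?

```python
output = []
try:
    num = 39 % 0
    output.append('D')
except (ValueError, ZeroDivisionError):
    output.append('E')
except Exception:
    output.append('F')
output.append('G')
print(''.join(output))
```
EG

ZeroDivisionError matches tuple containing it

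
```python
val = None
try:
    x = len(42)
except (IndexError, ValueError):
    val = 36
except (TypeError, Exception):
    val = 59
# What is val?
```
59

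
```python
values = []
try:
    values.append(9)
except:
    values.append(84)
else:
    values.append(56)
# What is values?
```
[9, 56]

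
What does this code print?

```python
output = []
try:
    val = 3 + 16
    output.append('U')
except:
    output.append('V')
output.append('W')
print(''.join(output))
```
UW

No exception, try block completes normally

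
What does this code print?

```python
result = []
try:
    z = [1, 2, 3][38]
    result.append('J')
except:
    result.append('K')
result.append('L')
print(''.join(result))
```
KL

Exception raised in try, caught by bare except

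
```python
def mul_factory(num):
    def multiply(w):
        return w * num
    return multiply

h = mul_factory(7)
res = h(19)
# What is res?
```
133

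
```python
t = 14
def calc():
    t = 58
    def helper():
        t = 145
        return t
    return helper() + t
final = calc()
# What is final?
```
203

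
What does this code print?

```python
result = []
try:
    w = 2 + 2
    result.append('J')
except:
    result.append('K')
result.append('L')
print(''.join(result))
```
JL

No exception, try block completes normally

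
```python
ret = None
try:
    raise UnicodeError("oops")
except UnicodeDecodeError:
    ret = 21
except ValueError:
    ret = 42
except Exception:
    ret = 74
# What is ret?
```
42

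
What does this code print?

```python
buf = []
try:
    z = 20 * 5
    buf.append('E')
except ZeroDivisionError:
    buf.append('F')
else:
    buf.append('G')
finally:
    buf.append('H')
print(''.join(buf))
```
EGH

else runs before finally when no exception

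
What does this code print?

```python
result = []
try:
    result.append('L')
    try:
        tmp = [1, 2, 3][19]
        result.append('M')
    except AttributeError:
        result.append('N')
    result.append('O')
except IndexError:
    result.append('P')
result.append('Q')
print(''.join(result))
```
LPQ

Inner handler doesn't match, propagates to outer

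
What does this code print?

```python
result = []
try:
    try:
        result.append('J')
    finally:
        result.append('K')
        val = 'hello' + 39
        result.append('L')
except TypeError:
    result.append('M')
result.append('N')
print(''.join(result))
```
JKMN

Exception in inner finally caught by outer except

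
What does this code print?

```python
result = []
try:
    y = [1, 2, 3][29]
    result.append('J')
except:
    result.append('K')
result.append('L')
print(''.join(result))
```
KL

Exception raised in try, caught by bare except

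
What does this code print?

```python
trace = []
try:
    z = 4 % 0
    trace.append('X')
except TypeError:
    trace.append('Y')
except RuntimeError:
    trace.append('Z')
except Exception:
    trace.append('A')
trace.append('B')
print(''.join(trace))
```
AB

ZeroDivisionError not specifically caught, falls to Exception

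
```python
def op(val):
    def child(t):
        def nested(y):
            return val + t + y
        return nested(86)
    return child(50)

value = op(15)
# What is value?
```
151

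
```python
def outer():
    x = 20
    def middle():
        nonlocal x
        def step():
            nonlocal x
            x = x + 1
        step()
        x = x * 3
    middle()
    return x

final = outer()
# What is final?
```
63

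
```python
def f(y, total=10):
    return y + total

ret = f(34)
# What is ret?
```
44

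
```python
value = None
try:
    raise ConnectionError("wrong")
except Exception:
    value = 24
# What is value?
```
24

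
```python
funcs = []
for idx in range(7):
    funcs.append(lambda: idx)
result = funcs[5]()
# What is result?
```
6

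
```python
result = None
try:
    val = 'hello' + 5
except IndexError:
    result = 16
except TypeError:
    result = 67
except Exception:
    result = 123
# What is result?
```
67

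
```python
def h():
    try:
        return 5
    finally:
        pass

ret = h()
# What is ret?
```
5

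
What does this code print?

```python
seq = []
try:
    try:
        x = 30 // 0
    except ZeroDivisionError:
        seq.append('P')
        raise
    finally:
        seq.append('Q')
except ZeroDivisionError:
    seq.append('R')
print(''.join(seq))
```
PQR

finally runs before re-raised exception propagates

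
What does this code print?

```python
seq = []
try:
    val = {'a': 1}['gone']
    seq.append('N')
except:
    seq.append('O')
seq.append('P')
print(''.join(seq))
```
OP

Exception raised in try, caught by bare except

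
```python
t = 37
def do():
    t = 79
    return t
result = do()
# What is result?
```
79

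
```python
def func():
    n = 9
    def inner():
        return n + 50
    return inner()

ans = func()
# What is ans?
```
59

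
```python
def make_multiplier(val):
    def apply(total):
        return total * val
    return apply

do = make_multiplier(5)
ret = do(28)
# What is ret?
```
140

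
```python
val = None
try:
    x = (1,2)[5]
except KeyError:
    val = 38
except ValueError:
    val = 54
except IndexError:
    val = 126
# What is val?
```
126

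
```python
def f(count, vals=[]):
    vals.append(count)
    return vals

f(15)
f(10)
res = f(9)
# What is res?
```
[15, 10, 9]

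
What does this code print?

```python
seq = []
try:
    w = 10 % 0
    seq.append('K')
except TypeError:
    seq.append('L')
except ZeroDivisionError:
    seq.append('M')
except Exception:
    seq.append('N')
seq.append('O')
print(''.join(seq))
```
MO

ZeroDivisionError matches before generic Exception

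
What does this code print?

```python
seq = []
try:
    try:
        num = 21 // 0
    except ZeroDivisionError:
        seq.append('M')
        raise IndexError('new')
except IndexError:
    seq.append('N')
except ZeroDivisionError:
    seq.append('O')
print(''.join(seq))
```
MN

New IndexError raised, caught by outer IndexError handler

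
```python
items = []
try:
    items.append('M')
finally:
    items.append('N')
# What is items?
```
['M', 'N']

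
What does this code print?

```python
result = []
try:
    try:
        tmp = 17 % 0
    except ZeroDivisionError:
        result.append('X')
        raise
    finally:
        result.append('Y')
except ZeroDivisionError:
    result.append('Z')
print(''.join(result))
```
XYZ

finally runs before re-raised exception propagates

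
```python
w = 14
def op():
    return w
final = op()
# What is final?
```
14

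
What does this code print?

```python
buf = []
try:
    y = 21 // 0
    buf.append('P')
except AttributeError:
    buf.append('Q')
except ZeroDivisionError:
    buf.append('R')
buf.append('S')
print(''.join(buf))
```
RS

ZeroDivisionError is caught by its specific handler, not AttributeError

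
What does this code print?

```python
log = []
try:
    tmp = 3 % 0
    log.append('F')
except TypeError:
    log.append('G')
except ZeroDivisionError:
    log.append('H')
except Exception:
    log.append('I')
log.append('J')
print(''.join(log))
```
HJ

ZeroDivisionError matches before generic Exception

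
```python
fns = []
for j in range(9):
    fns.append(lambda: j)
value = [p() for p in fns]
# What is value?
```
[8, 8, 8, 8, 8, 8, 8, 8, 8]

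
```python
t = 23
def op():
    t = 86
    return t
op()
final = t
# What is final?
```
23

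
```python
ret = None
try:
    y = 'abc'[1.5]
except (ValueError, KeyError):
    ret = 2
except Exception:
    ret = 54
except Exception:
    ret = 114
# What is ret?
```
54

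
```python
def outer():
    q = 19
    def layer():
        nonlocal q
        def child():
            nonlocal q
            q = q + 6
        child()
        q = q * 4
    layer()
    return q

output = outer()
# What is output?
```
100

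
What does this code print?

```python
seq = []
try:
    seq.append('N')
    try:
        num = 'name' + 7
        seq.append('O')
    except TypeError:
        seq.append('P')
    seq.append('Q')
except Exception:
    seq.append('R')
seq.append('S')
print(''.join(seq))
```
NPQS

Inner exception caught by inner handler, outer continues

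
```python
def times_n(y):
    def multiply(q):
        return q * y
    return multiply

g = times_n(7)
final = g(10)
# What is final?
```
70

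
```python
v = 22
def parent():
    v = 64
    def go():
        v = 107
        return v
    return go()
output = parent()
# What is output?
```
107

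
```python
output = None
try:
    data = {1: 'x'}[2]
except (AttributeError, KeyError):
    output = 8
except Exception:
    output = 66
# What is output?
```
8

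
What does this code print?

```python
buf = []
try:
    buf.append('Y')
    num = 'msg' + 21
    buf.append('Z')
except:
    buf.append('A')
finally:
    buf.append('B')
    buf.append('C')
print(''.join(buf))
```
YABC

Code before exception runs, then except, then all of finally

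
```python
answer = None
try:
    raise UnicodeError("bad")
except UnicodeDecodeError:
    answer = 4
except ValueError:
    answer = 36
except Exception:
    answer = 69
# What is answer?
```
36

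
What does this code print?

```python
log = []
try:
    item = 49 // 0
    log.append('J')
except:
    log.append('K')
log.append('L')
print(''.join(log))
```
KL

Exception raised in try, caught by bare except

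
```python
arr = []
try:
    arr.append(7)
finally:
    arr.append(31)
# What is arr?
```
[7, 31]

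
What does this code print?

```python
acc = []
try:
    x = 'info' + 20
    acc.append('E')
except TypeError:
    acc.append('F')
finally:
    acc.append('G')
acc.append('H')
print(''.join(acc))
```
FGH

finally always runs, even after exception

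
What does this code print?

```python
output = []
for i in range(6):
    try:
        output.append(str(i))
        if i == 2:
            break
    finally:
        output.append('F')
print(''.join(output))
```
0F1F2F

finally runs even when breaking out of loop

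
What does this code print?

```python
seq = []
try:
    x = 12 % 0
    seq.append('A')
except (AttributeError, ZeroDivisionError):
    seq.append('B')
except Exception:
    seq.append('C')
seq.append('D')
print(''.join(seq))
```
BD

ZeroDivisionError matches tuple containing it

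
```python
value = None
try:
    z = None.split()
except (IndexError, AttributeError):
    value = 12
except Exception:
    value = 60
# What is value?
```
12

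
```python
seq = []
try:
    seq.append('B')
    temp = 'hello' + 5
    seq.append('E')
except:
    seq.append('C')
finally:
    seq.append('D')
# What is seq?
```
['B', 'C', 'D']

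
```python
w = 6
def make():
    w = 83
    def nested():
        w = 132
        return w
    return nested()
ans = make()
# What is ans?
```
132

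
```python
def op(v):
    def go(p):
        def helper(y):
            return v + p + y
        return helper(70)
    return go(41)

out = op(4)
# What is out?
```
115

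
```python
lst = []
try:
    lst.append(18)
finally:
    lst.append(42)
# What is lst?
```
[18, 42]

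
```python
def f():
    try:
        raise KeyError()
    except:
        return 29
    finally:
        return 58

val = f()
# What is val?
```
58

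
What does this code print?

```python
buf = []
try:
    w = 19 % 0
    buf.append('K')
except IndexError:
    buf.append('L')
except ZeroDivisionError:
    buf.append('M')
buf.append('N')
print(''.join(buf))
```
MN

ZeroDivisionError is caught by its specific handler, not IndexError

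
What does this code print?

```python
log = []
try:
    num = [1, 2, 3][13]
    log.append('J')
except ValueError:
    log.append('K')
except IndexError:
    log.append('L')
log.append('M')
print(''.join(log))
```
LM

IndexError is caught by its specific handler, not ValueError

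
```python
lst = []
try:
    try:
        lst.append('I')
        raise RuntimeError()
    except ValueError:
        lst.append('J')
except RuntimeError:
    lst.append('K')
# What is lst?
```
['I', 'K']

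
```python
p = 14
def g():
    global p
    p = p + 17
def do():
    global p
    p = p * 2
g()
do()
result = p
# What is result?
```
62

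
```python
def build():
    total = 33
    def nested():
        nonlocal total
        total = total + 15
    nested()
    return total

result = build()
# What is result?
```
48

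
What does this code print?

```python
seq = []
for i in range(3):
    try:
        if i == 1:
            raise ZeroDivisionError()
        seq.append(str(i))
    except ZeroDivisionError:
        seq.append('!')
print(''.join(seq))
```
0!2

Exception on i=1 caught, loop continues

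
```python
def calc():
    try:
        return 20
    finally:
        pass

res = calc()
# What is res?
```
20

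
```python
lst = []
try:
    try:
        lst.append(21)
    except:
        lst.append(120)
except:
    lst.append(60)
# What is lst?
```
[21]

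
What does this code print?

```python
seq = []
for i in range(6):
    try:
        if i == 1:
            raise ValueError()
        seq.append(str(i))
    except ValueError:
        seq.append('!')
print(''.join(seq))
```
0!2345

Exception on i=1 caught, loop continues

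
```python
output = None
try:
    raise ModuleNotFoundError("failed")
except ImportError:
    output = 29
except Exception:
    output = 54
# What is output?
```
29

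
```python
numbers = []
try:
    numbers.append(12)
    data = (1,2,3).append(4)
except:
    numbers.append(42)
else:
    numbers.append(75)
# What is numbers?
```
[12, 42]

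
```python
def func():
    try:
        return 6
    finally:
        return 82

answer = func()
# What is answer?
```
82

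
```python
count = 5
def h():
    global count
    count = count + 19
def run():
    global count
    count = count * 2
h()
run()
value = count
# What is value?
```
48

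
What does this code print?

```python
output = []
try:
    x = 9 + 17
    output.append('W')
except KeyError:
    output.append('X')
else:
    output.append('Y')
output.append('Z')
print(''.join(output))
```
WYZ

else block runs when no exception occurs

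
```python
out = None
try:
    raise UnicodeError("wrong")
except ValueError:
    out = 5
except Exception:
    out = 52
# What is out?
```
5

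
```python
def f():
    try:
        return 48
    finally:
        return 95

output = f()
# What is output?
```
95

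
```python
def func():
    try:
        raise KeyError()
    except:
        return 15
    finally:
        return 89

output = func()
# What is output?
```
89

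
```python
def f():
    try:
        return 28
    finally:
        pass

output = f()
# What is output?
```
28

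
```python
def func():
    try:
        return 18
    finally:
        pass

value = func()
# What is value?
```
18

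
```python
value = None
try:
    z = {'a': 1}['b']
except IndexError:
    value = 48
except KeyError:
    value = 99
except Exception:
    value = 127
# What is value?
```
99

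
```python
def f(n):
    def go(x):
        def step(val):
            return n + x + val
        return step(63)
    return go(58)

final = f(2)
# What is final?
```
123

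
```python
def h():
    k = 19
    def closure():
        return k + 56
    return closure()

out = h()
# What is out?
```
75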